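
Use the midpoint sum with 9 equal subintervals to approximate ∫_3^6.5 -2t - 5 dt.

Δt = (6.5 − 3)/9 = 7/18.
Midpoints: 115/36, 43/12, 143/36, 157/36, 4.75, 185/36, 199/36, 71/12, 227/36.
f(115/36) = -205/18, f(43/12) = -73/6, f(143/36) = -233/18, f(157/36) = -247/18, f(4.75) = -14.5, f(185/36) = -275/18, f(199/36) = -289/18, f(71/12) = -101/6, f(227/36) = -317/18.
Sum = Δt · [f(115/36) + f(43/12) + f(143/36) + ...].
Sum = -50.75.

-50.75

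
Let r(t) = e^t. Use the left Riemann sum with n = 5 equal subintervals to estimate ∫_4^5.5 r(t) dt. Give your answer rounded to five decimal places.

Δt = (5.5 − 4)/5 = 0.3.
Left endpoints: 4, 4.3, 4.6, 4.9, 5.2.
r(4) ≈ 54.59815, r(4.3) ≈ 73.69979, r(4.6) ≈ 99.48432, r(4.9) ≈ 134.28978, r(5.2) ≈ 181.27224.
Sum = Δt · [r(4) + r(4.3) + r(4.6) + r(4.9) + r(5.2)].
Sum ≈ 163.00328.

163.00328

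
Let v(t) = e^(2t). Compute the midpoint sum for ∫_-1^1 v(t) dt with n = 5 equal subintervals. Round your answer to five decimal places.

3.53192

Δt = (1 − (-1))/5 = 0.4.
Midpoints: -0.8, -0.4, 0, 0.4, 0.8.
v(-0.8) ≈ 0.20190, v(-0.4) ≈ 0.44933, v(0) ≈ 1.00000, v(0.4) ≈ 2.22554, v(0.8) ≈ 4.95303.
Sum = Δt · [v(-0.8) + v(-0.4) + v(0) + v(0.4) + v(0.8)].
Sum ≈ 3.53192.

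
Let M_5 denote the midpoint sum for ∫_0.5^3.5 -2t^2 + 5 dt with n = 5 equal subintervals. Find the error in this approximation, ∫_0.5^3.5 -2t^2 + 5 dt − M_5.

Exact integral: ∫_0.5^3.5 f(t) dt = -13.5.
M_5 = -13.32.
Error = -13.5 − (-13.32) = -0.18.

-0.18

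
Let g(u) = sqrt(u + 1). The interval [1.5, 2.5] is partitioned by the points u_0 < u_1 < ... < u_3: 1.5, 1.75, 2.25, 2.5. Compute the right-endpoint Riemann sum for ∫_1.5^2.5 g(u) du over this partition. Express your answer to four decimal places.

Subinterval widths: 0.25, 0.5, 0.25.
Right endpoints: 1.75, 2.25, 2.5.
g(1.75) ≈ 1.6583, g(2.25) ≈ 1.8028, g(2.5) ≈ 1.8708.
Sum = Σ Δu_i · g(u_i).
Sum ≈ 1.7837.

1.7837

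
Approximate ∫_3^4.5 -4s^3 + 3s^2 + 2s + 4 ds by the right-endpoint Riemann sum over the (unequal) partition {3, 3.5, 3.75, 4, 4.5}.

Subinterval widths: 0.5, 0.25, 0.25, 0.5.
Right endpoints: 3.5, 3.75, 4, 4.5.
f(3.5) = -123.75, f(3.75) = -157.25, f(4) = -196, f(4.5) = -290.75.
Sum = Σ Δs_i · f(s_i).
Sum = -295.5625.

-295.5625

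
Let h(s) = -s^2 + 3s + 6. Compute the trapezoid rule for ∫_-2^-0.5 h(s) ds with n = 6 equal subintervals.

0.734375

Δs = (-0.5 − (-2))/6 = 0.25.
h(-2) = -4, h(-1.75) = -2.3125, h(-1.5) = -0.75, h(-1.25) = 0.6875, h(-1) = 2, h(-0.75) = 3.1875, h(-0.5) = 4.25.
T_6 = (Δs/2)·[h(s_0) + 2h(s_1) + ... + 2h(s_{5}) + h(s_6)].
Sum = 0.734375.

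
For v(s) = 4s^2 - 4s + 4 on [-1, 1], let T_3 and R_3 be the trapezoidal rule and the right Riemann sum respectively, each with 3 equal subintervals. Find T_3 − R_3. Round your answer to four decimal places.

2.6667

T_3 ≈ 11.259259.
R_3 ≈ 8.592593.
T_3 − R_3 ≈ 2.6667.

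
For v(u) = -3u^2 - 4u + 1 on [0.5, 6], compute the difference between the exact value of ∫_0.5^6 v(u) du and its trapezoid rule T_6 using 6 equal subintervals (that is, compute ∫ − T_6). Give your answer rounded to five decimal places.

2.31076

Exact integral: ∫_0.5^6 v(u) du = -281.875.
T_6 ≈ -284.1857639.
Error ≈ -281.875 − (-284.1857639) ≈ 2.31076.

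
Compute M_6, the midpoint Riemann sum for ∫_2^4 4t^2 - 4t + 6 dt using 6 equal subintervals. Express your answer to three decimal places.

Δt = (4 − 2)/6 = 1/3.
Midpoints: 13/6, 2.5, 17/6, 19/6, 3.5, 23/6.
f(13/6) = 145/9, f(2.5) = 21, f(17/6) = 241/9, f(19/6) = 301/9, f(3.5) = 41, f(23/6) = 445/9.
Sum = Δt · [f(13/6) + f(2.5) + f(17/6) + ...].
Sum ≈ 62.593.

62.593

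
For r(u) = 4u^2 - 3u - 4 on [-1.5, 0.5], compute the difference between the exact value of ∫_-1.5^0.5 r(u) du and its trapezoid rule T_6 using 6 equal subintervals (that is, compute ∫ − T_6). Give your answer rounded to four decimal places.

-0.1481

Exact integral: ∫_-1.5^0.5 r(u) du ≈ -0.333333.
T_6 ≈ -0.185185.
Error ≈ -0.333333 − (-0.185185) ≈ -0.1481.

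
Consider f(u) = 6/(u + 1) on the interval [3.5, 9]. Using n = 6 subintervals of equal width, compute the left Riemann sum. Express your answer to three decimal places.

5.144

Δu = (9 − 3.5)/6 = 11/12.
Left endpoints: 3.5, 53/12, 16/3, 6.25, 43/6, 97/12.
f(3.5) = 4/3, f(53/12) = 72/65, f(16/3) = 18/19, f(6.25) = 24/29, f(43/6) = 36/49, f(97/12) = 72/109.
Sum = Δu · [f(3.5) + f(53/12) + f(16/3) + ...].
Sum ≈ 5.144.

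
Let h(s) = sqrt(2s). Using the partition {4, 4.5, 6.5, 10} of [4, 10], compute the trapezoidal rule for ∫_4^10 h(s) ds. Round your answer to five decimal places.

Subinterval widths: 0.5, 2, 3.5.
h(4) ≈ 2.82843, h(4.5) ≈ 3.00000, h(6.5) ≈ 3.60555, h(10) ≈ 4.47214.
On each subinterval the trapezoid contributes (Δs_i/2)·[h(s_{i-1}) + h(s_i)].
Sum ≈ 22.19861.

22.19861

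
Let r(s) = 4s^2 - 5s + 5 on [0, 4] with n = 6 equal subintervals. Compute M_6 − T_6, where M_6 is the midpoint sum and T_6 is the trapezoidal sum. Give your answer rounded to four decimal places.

M_6 ≈ 64.740741.
T_6 ≈ 66.518519.
M_6 − T_6 ≈ -1.7778.

-1.7778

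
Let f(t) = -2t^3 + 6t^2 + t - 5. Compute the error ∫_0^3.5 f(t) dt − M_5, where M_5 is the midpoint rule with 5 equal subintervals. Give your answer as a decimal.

Exact integral: ∫_0^3.5 f(t) dt = -0.65625.
M_5 = -0.013125.
Error = -0.65625 − (-0.013125) = -0.643125.

-0.643125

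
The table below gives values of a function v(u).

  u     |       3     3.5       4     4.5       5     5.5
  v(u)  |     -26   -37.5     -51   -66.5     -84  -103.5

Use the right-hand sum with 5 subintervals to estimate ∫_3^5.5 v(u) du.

-171.25

Δu = 0.5.
Sum = 0.5·[(-37.5) + (-51) + (-66.5) + (-84) + (-103.5)] = -171.25.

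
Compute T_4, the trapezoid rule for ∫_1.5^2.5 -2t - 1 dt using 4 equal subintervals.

-5

Δt = (2.5 − 1.5)/4 = 0.25.
f(1.5) = -4, f(1.75) = -4.5, f(2) = -5, f(2.25) = -5.5, f(2.5) = -6.
T_4 = (Δt/2)·[f(t_0) + 2f(t_1) + 2f(t_2) + 2f(t_3) + f(t_4)].
Sum = -5.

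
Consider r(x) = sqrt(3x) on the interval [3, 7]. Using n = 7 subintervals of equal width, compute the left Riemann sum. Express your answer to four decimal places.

Δx = (7 − 3)/7 = 4/7.
Left endpoints: 3, 25/7, 29/7, 33/7, 37/7, 41/7, 45/7.
r(3) ≈ 3.0000, r(25/7) ≈ 3.2733, r(29/7) ≈ 3.5254, r(33/7) ≈ 3.7607, r(37/7) ≈ 3.9821, r(41/7) ≈ 4.1918, r(45/7) ≈ 4.3916.
Sum = Δx · [r(3) + r(25/7) + r(29/7) + ...].
Sum ≈ 14.9285.

14.9285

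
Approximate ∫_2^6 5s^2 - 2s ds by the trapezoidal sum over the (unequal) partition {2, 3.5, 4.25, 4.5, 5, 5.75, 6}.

318.3125

Subinterval widths: 1.5, 0.75, 0.25, 0.5, 0.75, 0.25.
f(2) = 16, f(3.5) = 54.25, f(4.25) = 81.8125, f(4.5) = 92.25, f(5) = 115, f(5.75) = 153.8125, f(6) = 168.
On each subinterval the trapezoid contributes (Δs_i/2)·[f(s_{i-1}) + f(s_i)].
Sum = 318.3125.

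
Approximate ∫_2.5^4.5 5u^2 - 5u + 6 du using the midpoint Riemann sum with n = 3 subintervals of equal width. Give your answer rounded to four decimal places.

102.4630

Δu = (4.5 − 2.5)/3 = 2/3.
Midpoints: 17/6, 3.5, 25/6.
f(17/6) = 1151/36, f(3.5) = 49.75, f(25/6) = 2591/36.
Sum = Δu · [f(17/6) + f(3.5) + f(25/6)].
Sum ≈ 102.4630.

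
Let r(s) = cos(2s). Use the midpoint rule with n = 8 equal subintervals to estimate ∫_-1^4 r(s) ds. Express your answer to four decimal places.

1.0141

Δs = (4 − (-1))/8 = 0.625.
Midpoints: -0.6875, -0.0625, 0.5625, 1.1875, 1.8125, 2.4375, 3.0625, 3.6875.
r(-0.6875) ≈ 0.1945, r(-0.0625) ≈ 0.9922, r(0.5625) ≈ 0.4312, r(1.1875) ≈ -0.7203, r(1.8125) ≈ -0.8854, r(2.4375) ≈ 0.1619, r(3.0625) ≈ 0.9875, r(3.6875) ≈ 0.4609.
Sum = Δs · [r(-0.6875) + r(-0.0625) + r(0.5625) + ...].
Sum ≈ 1.0141.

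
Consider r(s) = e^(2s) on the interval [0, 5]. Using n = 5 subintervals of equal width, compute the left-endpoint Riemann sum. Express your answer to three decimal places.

Δs = (5 − 0)/5 = 1.
Left endpoints: 0, 1, 2, 3, 4.
r(0) ≈ 1.000, r(1) ≈ 7.389, r(2) ≈ 54.598, r(3) ≈ 403.429, r(4) ≈ 2980.958.
Sum = Δs · [r(0) + r(1) + r(2) + r(3) + r(4)].
Sum ≈ 3447.374.

3447.374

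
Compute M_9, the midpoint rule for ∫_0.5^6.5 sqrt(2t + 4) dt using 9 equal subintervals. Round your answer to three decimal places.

Δt = (6.5 − 0.5)/9 = 2/3.
Midpoints: 5/6, 1.5, 13/6, 17/6, 3.5, 25/6, 29/6, 5.5, 37/6.
f(5/6) ≈ 2.380, f(1.5) ≈ 2.646, f(13/6) ≈ 2.887, f(17/6) ≈ 3.109, f(3.5) ≈ 3.317, f(25/6) ≈ 3.512, f(29/6) ≈ 3.697, f(5.5) ≈ 3.873, f(37/6) ≈ 4.041.
Sum = Δt · [f(5/6) + f(1.5) + f(13/6) + ...].
Sum ≈ 19.641.

19.641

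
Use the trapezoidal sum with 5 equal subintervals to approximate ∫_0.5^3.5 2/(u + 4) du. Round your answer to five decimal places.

1.02354

Δu = (3.5 − 0.5)/5 = 0.6.
f(0.5) = 4/9, f(1.1) = 20/51, f(1.7) = 20/57, f(2.3) = 20/63, f(2.9) = 20/69, f(3.5) = 4/15.
T_5 = (Δu/2)·[f(u_0) + 2f(u_1) + ... + 2f(u_{4}) + f(u_5)].
Sum ≈ 1.02354.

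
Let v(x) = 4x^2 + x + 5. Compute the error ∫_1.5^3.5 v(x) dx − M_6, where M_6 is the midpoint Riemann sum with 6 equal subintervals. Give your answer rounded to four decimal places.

Exact integral: ∫_1.5^3.5 v(x) dx ≈ 67.666667.
M_6 ≈ 67.592593.
Error ≈ 67.666667 − 67.592593 ≈ 0.0741.

0.0741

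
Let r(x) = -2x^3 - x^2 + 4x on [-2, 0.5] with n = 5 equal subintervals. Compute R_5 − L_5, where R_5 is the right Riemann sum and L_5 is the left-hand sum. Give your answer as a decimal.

-1.25

R_5 = -2.5.
L_5 = -1.25.
R_5 − L_5 = -1.25.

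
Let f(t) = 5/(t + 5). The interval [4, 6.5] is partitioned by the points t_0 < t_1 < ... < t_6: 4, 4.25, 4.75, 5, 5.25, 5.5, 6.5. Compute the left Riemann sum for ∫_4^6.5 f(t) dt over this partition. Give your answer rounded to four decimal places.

1.2605

Subinterval widths: 0.25, 0.5, 0.25, 0.25, 0.25, 1.
Left endpoints: 4, 4.25, 4.75, 5, 5.25, 5.5.
f(4) = 5/9, f(4.25) = 20/37, f(4.75) = 20/39, f(5) = 0.5, f(5.25) = 20/41, f(5.5) = 10/21.
Sum = Σ Δt_i · f(t_i).
Sum ≈ 1.2605.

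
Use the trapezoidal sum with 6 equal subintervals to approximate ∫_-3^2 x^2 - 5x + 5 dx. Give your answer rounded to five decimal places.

Δx = (2 − (-3))/6 = 5/6.
f(-3) = 29, f(-13/6) = 739/36, f(-4/3) = 121/9, f(-0.5) = 7.75, f(1/3) = 31/9, f(7/6) = 19/36, f(2) = -1.
T_6 = (Δx/2)·[f(x_0) + 2f(x_1) + ... + 2f(x_{5}) + f(x_6)].
Sum ≈ 49.74537.

49.74537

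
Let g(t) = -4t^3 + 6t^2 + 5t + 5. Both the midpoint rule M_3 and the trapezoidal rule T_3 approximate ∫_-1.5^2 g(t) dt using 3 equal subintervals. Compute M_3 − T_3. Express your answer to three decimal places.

M_3 ≈ 32.49653.
T_3 ≈ 36.06944.
M_3 − T_3 ≈ -3.573.

-3.573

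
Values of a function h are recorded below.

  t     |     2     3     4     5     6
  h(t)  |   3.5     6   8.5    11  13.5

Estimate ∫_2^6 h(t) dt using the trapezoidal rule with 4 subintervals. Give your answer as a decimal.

34

Δt = 1.
T_4 = (1/2)·[3.5 + 2·6 + 2·8.5 + 2·11 + 13.5] = 34.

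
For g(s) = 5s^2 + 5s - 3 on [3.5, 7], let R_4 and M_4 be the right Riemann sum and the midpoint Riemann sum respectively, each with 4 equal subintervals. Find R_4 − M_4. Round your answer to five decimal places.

91.39648

R_4 = 671.86328125.
M_4 ≈ 580.4667969.
R_4 − M_4 ≈ 91.39648.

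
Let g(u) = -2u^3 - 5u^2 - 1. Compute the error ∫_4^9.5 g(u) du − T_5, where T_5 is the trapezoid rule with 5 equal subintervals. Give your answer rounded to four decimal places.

Exact integral: ∫_4^9.5 g(u) du ≈ -5272.322917.
T_5 = -5322.79.
Error ≈ -5272.322917 − (-5322.79) ≈ 50.4671.

50.4671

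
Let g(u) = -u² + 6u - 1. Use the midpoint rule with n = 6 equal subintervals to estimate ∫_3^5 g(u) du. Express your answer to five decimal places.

13.35185

Δu = (5 − 3)/6 = 1/3.
Midpoints: 19/6, 3.5, 23/6, 25/6, 4.5, 29/6.
g(19/6) = 287/36, g(3.5) = 7.75, g(23/6) = 263/36, g(25/6) = 239/36, g(4.5) = 5.75, g(29/6) = 167/36.
Sum = Δu · [g(19/6) + g(3.5) + g(23/6) + ...].
Sum ≈ 13.35185.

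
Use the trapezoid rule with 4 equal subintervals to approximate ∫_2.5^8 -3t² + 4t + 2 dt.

-375.07421875

Δt = (8 − 2.5)/4 = 1.375.
f(2.5) = -6.75, f(3.875) = -27.546875, f(5.25) = -59.6875, f(6.625) = -103.171875, f(8) = -158.
T_4 = (Δt/2)·[f(t_0) + 2f(t_1) + 2f(t_2) + 2f(t_3) + f(t_4)].
Sum = -375.07421875.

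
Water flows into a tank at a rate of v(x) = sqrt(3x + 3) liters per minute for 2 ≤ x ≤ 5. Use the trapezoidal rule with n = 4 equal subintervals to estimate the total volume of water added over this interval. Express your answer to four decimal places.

10.9637

Δx = (5 − 2)/4 = 0.75.
v(2) ≈ 3.0000, v(2.75) ≈ 3.3541, v(3.5) ≈ 3.6742, v(4.25) ≈ 3.9686, v(5) ≈ 4.2426.
T_4 = (Δx/2)·[v(x_0) + 2v(x_1) + 2v(x_2) + 2v(x_3) + v(x_4)].
Sum ≈ 10.9637.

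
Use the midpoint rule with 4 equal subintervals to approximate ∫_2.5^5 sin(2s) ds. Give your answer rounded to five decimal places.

0.59965

Δs = (5 − 2.5)/4 = 0.625.
Midpoints: 2.8125, 3.4375, 4.0625, 4.6875.
f(2.8125) ≈ -0.61168, f(3.4375) ≈ 0.55787, f(4.0625) ≈ 0.96350, f(4.6875) ≈ 0.04976.
Sum = Δs · [f(2.8125) + f(3.4375) + f(4.0625) + f(4.6875)].
Sum ≈ 0.59965.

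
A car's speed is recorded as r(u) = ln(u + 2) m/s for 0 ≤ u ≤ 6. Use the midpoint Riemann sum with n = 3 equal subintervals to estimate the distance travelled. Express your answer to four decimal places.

9.3079

Δu = (6 − 0)/3 = 2.
Midpoints: 1, 3, 5.
r(1) ≈ 1.0986, r(3) ≈ 1.6094, r(5) ≈ 1.9459.
Sum = Δu · [r(1) + r(3) + r(5)].
Sum ≈ 9.3079.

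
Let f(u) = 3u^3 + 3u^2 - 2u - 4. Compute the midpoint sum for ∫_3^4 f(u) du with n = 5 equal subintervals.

Δu = (4 − 3)/5 = 0.2.
Midpoints: 3.1, 3.3, 3.5, 3.7, 3.9.
f(3.1) = 108.003, f(3.3) = 129.881, f(3.5) = 154.375, f(3.7) = 181.629, f(3.9) = 211.787.
Sum = Δu · [f(3.1) + f(3.3) + f(3.5) + f(3.7) + f(3.9)].
Sum = 157.135.

157.135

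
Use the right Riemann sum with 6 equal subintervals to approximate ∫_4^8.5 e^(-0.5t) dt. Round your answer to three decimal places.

Δt = (8.5 − 4)/6 = 0.75.
Right endpoints: 4.75, 5.5, 6.25, 7, 7.75, 8.5.
f(4.75) ≈ 0.093, f(5.5) ≈ 0.064, f(6.25) ≈ 0.044, f(7) ≈ 0.030, f(7.75) ≈ 0.021, f(8.5) ≈ 0.014.
Sum = Δt · [f(4.75) + f(5.5) + f(6.25) + ...].
Sum ≈ 0.200.

0.200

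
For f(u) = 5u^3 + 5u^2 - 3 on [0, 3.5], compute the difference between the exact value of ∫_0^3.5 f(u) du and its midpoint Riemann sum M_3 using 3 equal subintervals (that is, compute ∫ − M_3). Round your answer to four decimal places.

Exact integral: ∫_0^3.5 f(u) du ≈ 248.536458.
M_3 ≈ 236.130498.
Error ≈ 248.536458 − 236.130498 ≈ 12.4060.

12.4060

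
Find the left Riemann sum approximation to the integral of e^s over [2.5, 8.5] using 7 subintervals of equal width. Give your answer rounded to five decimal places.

Δs = (8.5 − 2.5)/7 = 6/7.
Left endpoints: 2.5, 47/14, 59/14, 71/14, 83/14, 95/14, 107/14.
f(2.5) ≈ 12.18249, f(47/14) ≈ 28.70705, f(59/14) ≈ 67.64583, f(71/14) ≈ 159.40188, f(83/14) ≈ 375.61753, f(95/14) ≈ 885.11208, f(107/14) ≈ 2085.69444.
Sum = Δs · [f(2.5) + f(47/14) + f(59/14) + ...].
Sum ≈ 3098.02399.

3098.02399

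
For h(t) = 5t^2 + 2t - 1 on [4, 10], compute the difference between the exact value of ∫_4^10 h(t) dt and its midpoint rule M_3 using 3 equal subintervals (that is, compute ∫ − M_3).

Exact integral: ∫_4^10 h(t) dt = 1638.
M_3 = 1628.
Error = 1638 − 1628 = 10.

10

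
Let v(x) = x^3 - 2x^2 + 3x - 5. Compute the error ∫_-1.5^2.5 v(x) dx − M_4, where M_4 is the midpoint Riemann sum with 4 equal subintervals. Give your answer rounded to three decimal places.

Exact integral: ∫_-1.5^2.5 v(x) dx ≈ -18.16667.
M_4 = -18.
Error ≈ -18.16667 − (-18) ≈ -0.167.

-0.167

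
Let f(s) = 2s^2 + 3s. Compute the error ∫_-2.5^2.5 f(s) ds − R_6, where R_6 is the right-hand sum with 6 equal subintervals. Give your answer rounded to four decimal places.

-7.4074

Exact integral: ∫_-2.5^2.5 f(s) ds ≈ 20.833333.
R_6 ≈ 28.240741.
Error ≈ 20.833333 − 28.240741 ≈ -7.4074.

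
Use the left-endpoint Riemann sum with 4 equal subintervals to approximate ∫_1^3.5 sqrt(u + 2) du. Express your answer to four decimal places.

Δu = (3.5 − 1)/4 = 0.625.
Left endpoints: 1, 1.625, 2.25, 2.875.
f(1) ≈ 1.7321, f(1.625) ≈ 1.9039, f(2.25) ≈ 2.0616, f(2.875) ≈ 2.2079.
Sum = Δu · [f(1) + f(1.625) + f(2.25) + f(2.875)].
Sum ≈ 4.9409.

4.9409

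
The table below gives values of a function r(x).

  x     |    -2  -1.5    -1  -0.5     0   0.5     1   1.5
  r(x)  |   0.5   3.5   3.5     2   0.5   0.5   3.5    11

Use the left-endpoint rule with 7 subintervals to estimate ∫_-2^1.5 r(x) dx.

7

Δx = 0.5.
Sum = 0.5·[0.5 + 3.5 + 3.5 + 2 + 0.5 + 0.5 + 3.5] = 7.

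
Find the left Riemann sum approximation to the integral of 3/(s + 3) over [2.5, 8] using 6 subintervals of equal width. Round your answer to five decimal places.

2.20963

Δs = (8 − 2.5)/6 = 11/12.
Left endpoints: 2.5, 41/12, 13/3, 5.25, 37/6, 85/12.
f(2.5) = 6/11, f(41/12) = 36/77, f(13/3) = 9/22, f(5.25) = 4/11, f(37/6) = 18/55, f(85/12) = 36/121.
Sum = Δs · [f(2.5) + f(41/12) + f(13/3) + ...].
Sum ≈ 2.20963.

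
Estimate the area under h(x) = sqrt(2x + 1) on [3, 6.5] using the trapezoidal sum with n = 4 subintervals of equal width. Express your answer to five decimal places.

Δx = (6.5 − 3)/4 = 0.875.
h(3) ≈ 2.64575, h(3.875) ≈ 2.95804, h(4.75) ≈ 3.24037, h(5.625) ≈ 3.50000, h(6.5) ≈ 3.74166.
T_4 = (Δx/2)·[h(x_0) + 2h(x_1) + 2h(x_2) + 2h(x_3) + h(x_4)].
Sum ≈ 11.28060.

11.28060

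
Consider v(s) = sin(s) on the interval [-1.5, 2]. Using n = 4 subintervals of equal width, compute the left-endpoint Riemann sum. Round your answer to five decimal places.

-0.37881

Δs = (2 − (-1.5))/4 = 0.875.
Left endpoints: -1.5, -0.625, 0.25, 1.125.
v(-1.5) ≈ -0.99749, v(-0.625) ≈ -0.58510, v(0.25) ≈ 0.24740, v(1.125) ≈ 0.90227.
Sum = Δs · [v(-1.5) + v(-0.625) + v(0.25) + v(1.125)].
Sum ≈ -0.37881.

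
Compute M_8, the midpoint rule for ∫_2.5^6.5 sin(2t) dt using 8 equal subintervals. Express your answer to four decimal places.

-0.3253

Δt = (6.5 − 2.5)/8 = 0.5.
Midpoints: 2.75, 3.25, 3.75, 4.25, 4.75, 5.25, 5.75, 6.25.
f(2.75) ≈ -0.7055, f(3.25) ≈ 0.2151, f(3.75) ≈ 0.9380, f(4.25) ≈ 0.7985, f(4.75) ≈ -0.0752, f(5.25) ≈ -0.8797, f(5.75) ≈ -0.8755, f(6.25) ≈ -0.0663.
Sum = Δt · [f(2.75) + f(3.25) + f(3.75) + ...].
Sum ≈ -0.3253.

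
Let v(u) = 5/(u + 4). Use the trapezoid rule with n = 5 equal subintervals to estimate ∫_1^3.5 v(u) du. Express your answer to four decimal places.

2.0296

Δu = (3.5 − 1)/5 = 0.5.
v(1) = 1, v(1.5) = 10/11, v(2) = 5/6, v(2.5) = 10/13, v(3) = 5/7, v(3.5) = 2/3.
T_5 = (Δu/2)·[v(u_0) + 2v(u_1) + ... + 2v(u_{4}) + v(u_5)].
Sum ≈ 2.0296.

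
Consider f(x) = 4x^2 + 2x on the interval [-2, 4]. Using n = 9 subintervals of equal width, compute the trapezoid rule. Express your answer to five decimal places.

109.77778

Δx = (4 − (-2))/9 = 2/3.
f(-2) = 12, f(-4/3) = 40/9, f(-2/3) = 4/9, f(0) = 0, f(2/3) = 28/9, f(4/3) = 88/9, f(2) = 20, f(8/3) = 304/9, f(10/3) = 460/9, f(4) = 72.
T_9 = (Δx/2)·[f(x_0) + 2f(x_1) + ... + 2f(x_{8}) + f(x_9)].
Sum ≈ 109.77778.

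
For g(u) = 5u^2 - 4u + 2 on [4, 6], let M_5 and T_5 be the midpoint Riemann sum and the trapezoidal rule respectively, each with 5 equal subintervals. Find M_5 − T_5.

-0.4

M_5 = 217.2.
T_5 = 217.6.
M_5 − T_5 = -0.4.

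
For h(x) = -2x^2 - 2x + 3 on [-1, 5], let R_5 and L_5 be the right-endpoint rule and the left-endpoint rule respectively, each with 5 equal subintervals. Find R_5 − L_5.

R_5 = -128.88.
L_5 = -56.88.
R_5 − L_5 = -72.

-72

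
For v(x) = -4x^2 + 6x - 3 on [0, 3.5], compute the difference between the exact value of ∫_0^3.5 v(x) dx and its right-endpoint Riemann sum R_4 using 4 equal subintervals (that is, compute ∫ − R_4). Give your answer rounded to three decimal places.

Exact integral: ∫_0^3.5 v(x) dx ≈ -30.91667.
R_4 = -44.953125.
Error ≈ -30.91667 − (-44.953125) ≈ 14.036.

14.036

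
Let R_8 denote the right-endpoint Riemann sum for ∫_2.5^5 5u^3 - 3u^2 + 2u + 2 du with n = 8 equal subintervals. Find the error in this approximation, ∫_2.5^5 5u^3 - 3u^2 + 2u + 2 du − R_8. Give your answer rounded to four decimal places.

-79.6082

Exact integral: ∫_2.5^5 f(u) du = 646.796875.
R_8 ≈ 726.405029.
Error ≈ 646.796875 − 726.405029 ≈ -79.6082.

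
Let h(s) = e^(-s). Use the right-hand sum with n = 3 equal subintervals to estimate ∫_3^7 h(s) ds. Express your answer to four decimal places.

Δs = (7 − 3)/3 = 4/3.
Right endpoints: 13/3, 17/3, 7.
h(13/3) ≈ 0.0131, h(17/3) ≈ 0.0035, h(7) ≈ 0.0009.
Sum = Δs · [h(13/3) + h(17/3) + h(7)].
Sum ≈ 0.0233.

0.0233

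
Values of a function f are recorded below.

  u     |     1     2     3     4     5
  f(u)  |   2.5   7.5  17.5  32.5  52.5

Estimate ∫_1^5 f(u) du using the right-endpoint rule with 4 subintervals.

110

Δu = 1.
Sum = 1·[7.5 + 17.5 + 32.5 + 52.5] = 110.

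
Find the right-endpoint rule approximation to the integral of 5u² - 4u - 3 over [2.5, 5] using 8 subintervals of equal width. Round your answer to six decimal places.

Δu = (5 − 2.5)/8 = 0.3125.
Right endpoints: 2.8125, 3.125, 3.4375, 3.75, 4.0625, 4.375, 4.6875, 5.
f(2.8125) = 25.30078125, f(3.125) = 33.328125, f(3.4375) = 42.33203125, f(3.75) = 52.3125, f(4.0625) = 63.26953125, f(4.375) = 75.203125, f(4.6875) = 88.11328125, f(5) = 102.
Sum = Δu · [f(2.8125) + f(3.125) + f(3.4375) + ...].
Sum ≈ 150.581055.

150.581055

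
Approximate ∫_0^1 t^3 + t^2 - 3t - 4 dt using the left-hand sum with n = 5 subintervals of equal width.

-4.8

Δt = (1 − 0)/5 = 0.2.
Left endpoints: 0, 0.2, 0.4, 0.6, 0.8.
f(0) = -4, f(0.2) = -4.552, f(0.4) = -4.976, f(0.6) = -5.224, f(0.8) = -5.248.
Sum = Δt · [f(0) + f(0.2) + f(0.4) + f(0.6) + f(0.8)].
Sum = -4.8.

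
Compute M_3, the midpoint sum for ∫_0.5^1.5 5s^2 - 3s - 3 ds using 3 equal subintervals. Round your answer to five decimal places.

-0.62963

Δs = (1.5 − 0.5)/3 = 1/3.
Midpoints: 2/3, 1, 4/3.
f(2/3) = -25/9, f(1) = -1, f(4/3) = 17/9.
Sum = Δs · [f(2/3) + f(1) + f(4/3)].
Sum ≈ -0.62963.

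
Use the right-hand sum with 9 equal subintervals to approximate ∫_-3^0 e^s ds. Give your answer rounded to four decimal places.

Δs = (0 − (-3))/9 = 1/3.
Right endpoints: -8/3, -7/3, -2, -5/3, -4/3, -1, -2/3, -1/3, 0.
f(-8/3) ≈ 0.0695, f(-7/3) ≈ 0.0970, f(-2) ≈ 0.1353, f(-5/3) ≈ 0.1889, f(-4/3) ≈ 0.2636, f(-1) ≈ 0.3679, f(-2/3) ≈ 0.5134, f(-1/3) ≈ 0.7165, f(0) ≈ 1.0000.
Sum = Δs · [f(-8/3) + f(-7/3) + f(-2) + ...].
Sum ≈ 1.1174.

1.1174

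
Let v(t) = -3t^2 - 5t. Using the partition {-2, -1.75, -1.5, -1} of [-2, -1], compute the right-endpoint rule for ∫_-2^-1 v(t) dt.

1.078125

Subinterval widths: 0.25, 0.25, 0.5.
Right endpoints: -1.75, -1.5, -1.
v(-1.75) = -0.4375, v(-1.5) = 0.75, v(-1) = 2.
Sum = Σ Δt_i · v(t_i).
Sum = 1.078125.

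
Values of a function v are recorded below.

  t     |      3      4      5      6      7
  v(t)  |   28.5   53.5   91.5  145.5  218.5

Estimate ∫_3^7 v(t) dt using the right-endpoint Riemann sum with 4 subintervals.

509

Δt = 1.
Sum = 1·[53.5 + 91.5 + 145.5 + 218.5] = 509.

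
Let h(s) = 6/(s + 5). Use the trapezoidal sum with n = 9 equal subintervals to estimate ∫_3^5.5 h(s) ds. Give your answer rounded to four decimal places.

1.6319

Δs = (5.5 − 3)/9 = 5/18.
h(3) = 0.75, h(59/18) = 108/149, h(32/9) = 54/77, h(23/6) = 36/53, h(37/9) = 27/41, h(79/18) = 108/169, h(14/3) = 18/29, h(89/18) = 108/179, h(47/9) = 27/46, h(5.5) = 4/7.
T_9 = (Δs/2)·[h(s_0) + 2h(s_1) + ... + 2h(s_{8}) + h(s_9)].
Sum ≈ 1.6319.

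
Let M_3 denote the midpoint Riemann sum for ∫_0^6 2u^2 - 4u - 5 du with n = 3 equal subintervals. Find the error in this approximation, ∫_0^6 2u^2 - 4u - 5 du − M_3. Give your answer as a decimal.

4

Exact integral: ∫_0^6 f(u) du = 42.
M_3 = 38.
Error = 42 − 38 = 4.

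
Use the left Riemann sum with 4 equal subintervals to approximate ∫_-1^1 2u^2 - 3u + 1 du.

Δu = (1 − (-1))/4 = 0.5.
Left endpoints: -1, -0.5, 0, 0.5.
f(-1) = 6, f(-0.5) = 3, f(0) = 1, f(0.5) = 0.
Sum = Δu · [f(-1) + f(-0.5) + f(0) + f(0.5)].
Sum = 5.

5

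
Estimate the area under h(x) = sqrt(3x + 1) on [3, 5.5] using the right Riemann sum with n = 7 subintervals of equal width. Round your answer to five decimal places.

Δx = (5.5 − 3)/7 = 5/14.
Right endpoints: 47/14, 26/7, 57/14, 31/7, 67/14, 36/7, 5.5.
h(47/14) ≈ 3.32738, h(26/7) ≈ 3.48466, h(57/14) ≈ 3.63515, h(31/7) ≈ 3.77964, h(67/14) ≈ 3.91882, h(36/7) ≈ 4.05322, h(5.5) ≈ 4.18330.
Sum = Δx · [h(47/14) + h(26/7) + h(57/14) + ...].
Sum ≈ 9.42220.

9.42220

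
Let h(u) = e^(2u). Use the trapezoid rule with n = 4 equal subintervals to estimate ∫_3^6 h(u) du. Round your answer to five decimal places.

95854.30434

Δu = (6 − 3)/4 = 0.75.
h(3) ≈ 403.42879, h(3.75) ≈ 1808.04241, h(4.5) ≈ 8103.08393, h(5.25) ≈ 36315.50267, h(6) ≈ 162754.79142.
T_4 = (Δu/2)·[h(u_0) + 2h(u_1) + 2h(u_2) + 2h(u_3) + h(u_4)].
Sum ≈ 95854.30434.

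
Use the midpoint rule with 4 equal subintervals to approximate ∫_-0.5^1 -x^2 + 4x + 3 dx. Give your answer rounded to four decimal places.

5.6426

Δx = (1 − (-0.5))/4 = 0.375.
Midpoints: -0.3125, 0.0625, 0.4375, 0.8125.
f(-0.3125) = 1.65234375, f(0.0625) = 3.24609375, f(0.4375) = 4.55859375, f(0.8125) = 5.58984375.
Sum = Δx · [f(-0.3125) + f(0.0625) + f(0.4375) + f(0.8125)].
Sum ≈ 5.6426.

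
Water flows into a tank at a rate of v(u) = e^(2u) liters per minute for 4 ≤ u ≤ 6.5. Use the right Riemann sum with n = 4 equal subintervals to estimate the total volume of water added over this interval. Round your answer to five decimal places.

384929.38713

Δu = (6.5 − 4)/4 = 0.625.
Right endpoints: 4.625, 5.25, 5.875, 6.5.
v(4.625) ≈ 10404.56572, v(5.25) ≈ 36315.50267, v(5.875) ≈ 126753.55901, v(6.5) ≈ 442413.39201.
Sum = Δu · [v(4.625) + v(5.25) + v(5.875) + v(6.5)].
Sum ≈ 384929.38713.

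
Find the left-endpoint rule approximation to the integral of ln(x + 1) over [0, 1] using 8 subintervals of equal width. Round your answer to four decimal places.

0.3423

Δx = (1 − 0)/8 = 0.125.
Left endpoints: 0, 0.125, 0.25, 0.375, 0.5, 0.625, 0.75, 0.875.
f(0) ≈ 0.0000, f(0.125) ≈ 0.1178, f(0.25) ≈ 0.2231, f(0.375) ≈ 0.3185, f(0.5) ≈ 0.4055, f(0.625) ≈ 0.4855, f(0.75) ≈ 0.5596, f(0.875) ≈ 0.6286.
Sum = Δx · [f(0) + f(0.125) + f(0.25) + ...].
Sum ≈ 0.3423.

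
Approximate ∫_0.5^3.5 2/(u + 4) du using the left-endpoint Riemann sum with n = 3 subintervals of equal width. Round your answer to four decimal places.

1.1158

Δu = (3.5 − 0.5)/3 = 1.
Left endpoints: 0.5, 1.5, 2.5.
f(0.5) = 4/9, f(1.5) = 4/11, f(2.5) = 4/13.
Sum = Δu · [f(0.5) + f(1.5) + f(2.5)].
Sum ≈ 1.1158.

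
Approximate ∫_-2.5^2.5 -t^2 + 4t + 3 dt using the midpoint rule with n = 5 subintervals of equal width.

5

Δt = (2.5 − (-2.5))/5 = 1.
Midpoints: -2, -1, 0, 1, 2.
f(-2) = -9, f(-1) = -2, f(0) = 3, f(1) = 6, f(2) = 7.
Sum = Δt · [f(-2) + f(-1) + f(0) + f(1) + f(2)].
Sum = 5.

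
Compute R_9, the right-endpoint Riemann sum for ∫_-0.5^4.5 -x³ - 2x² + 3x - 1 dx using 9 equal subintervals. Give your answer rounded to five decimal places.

Δx = (4.5 − (-0.5))/9 = 5/9.
Right endpoints: 1/18, 11/18, 7/6, 31/18, 41/18, 17/6, 61/18, 71/18, 4.5.
f(1/18) = -4897/5832, f(11/18) = -827/5832, f(7/6) = -391/216, f(31/18) = -40087/5832, f(41/18) = -95417/5832, f(17/6) = -6761/216, f(61/18) = -307477/5832, f(71/18) = -476207/5832, f(4.5) = -119.125.
Sum = Δx · [f(1/18) + f(11/18) + f(7/6) + ...].
Sum ≈ -172.68261.

-172.68261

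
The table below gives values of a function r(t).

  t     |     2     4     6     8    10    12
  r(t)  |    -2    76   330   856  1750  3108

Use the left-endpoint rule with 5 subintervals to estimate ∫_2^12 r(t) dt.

Δt = 2.
Sum = 2·[(-2) + 76 + 330 + 856 + 1750] = 6020.

6020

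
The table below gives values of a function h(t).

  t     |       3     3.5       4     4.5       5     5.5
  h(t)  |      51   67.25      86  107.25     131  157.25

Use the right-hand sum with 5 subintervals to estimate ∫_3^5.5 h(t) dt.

274.375

Δt = 0.5.
Sum = 0.5·[67.25 + 86 + 107.25 + 131 + 157.25] = 274.375.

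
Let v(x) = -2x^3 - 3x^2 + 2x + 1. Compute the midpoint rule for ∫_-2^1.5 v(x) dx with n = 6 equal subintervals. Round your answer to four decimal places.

Δx = (1.5 − (-2))/6 = 7/12.
Midpoints: -41/24, -1.125, -13/24, 1/24, 0.625, 29/24.
v(-41/24) = -8299/6912, v(-1.125) = -2.19921875, v(-13/24) = -4463/6912, v(1/24) = 7451/6912, v(0.625) = 0.58984375, v(29/24) = -31049/6912.
Sum = Δx · [v(-41/24) + v(-1.125) + v(-13/24) + ...].
Sum ≈ -4.0074.

-4.0074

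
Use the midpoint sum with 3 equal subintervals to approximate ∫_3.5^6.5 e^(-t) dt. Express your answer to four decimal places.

0.0275

Δt = (6.5 − 3.5)/3 = 1.
Midpoints: 4, 5, 6.
f(4) ≈ 0.0183, f(5) ≈ 0.0067, f(6) ≈ 0.0025.
Sum = Δt · [f(4) + f(5) + f(6)].
Sum ≈ 0.0275.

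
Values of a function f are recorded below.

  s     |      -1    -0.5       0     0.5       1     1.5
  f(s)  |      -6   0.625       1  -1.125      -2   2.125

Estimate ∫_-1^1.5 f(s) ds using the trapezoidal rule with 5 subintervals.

-1.71875

Δs = 0.5.
T_5 = (0.5/2)·[(-6) + 2·0.625 + 2·1 + 2·(-1.125) + 2·(-2) + 2.125] = -1.71875.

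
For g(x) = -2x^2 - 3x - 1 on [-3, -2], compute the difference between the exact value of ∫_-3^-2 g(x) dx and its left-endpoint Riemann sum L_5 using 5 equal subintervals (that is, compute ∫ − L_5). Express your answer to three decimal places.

Exact integral: ∫_-3^-2 g(x) dx ≈ -6.16667.
L_5 = -6.88.
Error ≈ -6.16667 − (-6.88) ≈ 0.713.

0.713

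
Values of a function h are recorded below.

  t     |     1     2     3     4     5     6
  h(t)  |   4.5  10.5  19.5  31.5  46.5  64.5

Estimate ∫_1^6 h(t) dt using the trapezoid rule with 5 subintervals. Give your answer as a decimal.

142.5

Δt = 1.
T_5 = (1/2)·[4.5 + 2·10.5 + 2·19.5 + 2·31.5 + 2·46.5 + 64.5] = 142.5.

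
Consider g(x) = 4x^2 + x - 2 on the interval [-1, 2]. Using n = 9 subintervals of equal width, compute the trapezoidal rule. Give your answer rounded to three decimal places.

Δx = (2 − (-1))/9 = 1/3.
g(-1) = 1, g(-2/3) = -8/9, g(-1/3) = -17/9, g(0) = -2, g(1/3) = -11/9, g(2/3) = 4/9, g(1) = 3, g(4/3) = 58/9, g(5/3) = 97/9, g(2) = 16.
T_9 = (Δx/2)·[g(x_0) + 2g(x_1) + ... + 2g(x_{8}) + g(x_9)].
Sum ≈ 7.722.

7.722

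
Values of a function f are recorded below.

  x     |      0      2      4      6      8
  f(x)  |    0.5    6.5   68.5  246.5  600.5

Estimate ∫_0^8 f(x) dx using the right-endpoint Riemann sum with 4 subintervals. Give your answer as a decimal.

Δx = 2.
Sum = 2·[6.5 + 68.5 + 246.5 + 600.5] = 1844.

1844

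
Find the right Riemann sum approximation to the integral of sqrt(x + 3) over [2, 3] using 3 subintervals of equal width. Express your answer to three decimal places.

Δx = (3 − 2)/3 = 1/3.
Right endpoints: 7/3, 8/3, 3.
f(7/3) ≈ 2.309, f(8/3) ≈ 2.380, f(3) ≈ 2.449.
Sum = Δx · [f(7/3) + f(8/3) + f(3)].
Sum ≈ 2.380.

2.380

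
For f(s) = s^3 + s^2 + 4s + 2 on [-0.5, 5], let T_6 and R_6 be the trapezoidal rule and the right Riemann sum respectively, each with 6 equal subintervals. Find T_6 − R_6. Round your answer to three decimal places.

-78.776

T_6 ≈ 264.41218.
R_6 ≈ 343.18822.
T_6 − R_6 ≈ -78.776.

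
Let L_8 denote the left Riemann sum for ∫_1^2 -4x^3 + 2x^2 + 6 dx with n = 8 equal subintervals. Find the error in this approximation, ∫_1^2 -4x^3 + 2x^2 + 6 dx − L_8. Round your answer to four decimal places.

Exact integral: ∫_1^2 f(x) dx ≈ -4.333333.
L_8 = -3.
Error ≈ -4.333333 − (-3) ≈ -1.3333.

-1.3333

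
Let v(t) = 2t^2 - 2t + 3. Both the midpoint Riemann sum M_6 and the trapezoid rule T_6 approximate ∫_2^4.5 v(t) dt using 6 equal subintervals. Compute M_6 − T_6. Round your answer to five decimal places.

M_6 ≈ 46.5943287.
T_6 ≈ 46.8113426.
M_6 − T_6 ≈ -0.21701.

-0.21701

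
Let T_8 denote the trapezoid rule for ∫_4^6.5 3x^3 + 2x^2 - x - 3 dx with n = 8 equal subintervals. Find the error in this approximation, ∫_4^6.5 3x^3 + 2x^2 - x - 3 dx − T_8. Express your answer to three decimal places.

-2.004

Exact integral: ∫_4^6.5 f(x) dx ≈ 1266.58854.
T_8 ≈ 1268.59253.
Error ≈ 1266.58854 − 1268.59253 ≈ -2.004.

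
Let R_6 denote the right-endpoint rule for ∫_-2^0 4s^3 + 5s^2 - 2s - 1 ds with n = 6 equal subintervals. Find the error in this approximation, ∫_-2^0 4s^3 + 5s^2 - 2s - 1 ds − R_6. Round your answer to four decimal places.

-1.0741

Exact integral: ∫_-2^0 f(s) ds ≈ -0.666667.
R_6 ≈ 0.407407.
Error ≈ -0.666667 − 0.407407 ≈ -1.0741.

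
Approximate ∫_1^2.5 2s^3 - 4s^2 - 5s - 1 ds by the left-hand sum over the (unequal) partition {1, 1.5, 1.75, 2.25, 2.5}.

-14.7578125

Subinterval widths: 0.5, 0.25, 0.5, 0.25.
Left endpoints: 1, 1.5, 1.75, 2.25.
f(1) = -8, f(1.5) = -10.75, f(1.75) = -11.28125, f(2.25) = -9.71875.
Sum = Σ Δs_i · f(s_i).
Sum = -14.7578125.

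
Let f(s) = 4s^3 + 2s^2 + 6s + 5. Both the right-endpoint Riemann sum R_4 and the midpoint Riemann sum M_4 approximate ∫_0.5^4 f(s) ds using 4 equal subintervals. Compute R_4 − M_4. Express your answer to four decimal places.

R_4 = 510.97265625.
M_4 ≈ 356.794922.
R_4 − M_4 ≈ 154.1777.

154.1777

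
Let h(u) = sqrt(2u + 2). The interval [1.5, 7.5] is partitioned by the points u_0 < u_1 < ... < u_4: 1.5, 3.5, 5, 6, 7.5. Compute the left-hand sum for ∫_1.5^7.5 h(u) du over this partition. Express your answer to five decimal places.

18.04872

Subinterval widths: 2, 1.5, 1, 1.5.
Left endpoints: 1.5, 3.5, 5, 6.
h(1.5) ≈ 2.23607, h(3.5) ≈ 3.00000, h(5) ≈ 3.46410, h(6) ≈ 3.74166.
Sum = Σ Δu_i · h(u_i).
Sum ≈ 18.04872.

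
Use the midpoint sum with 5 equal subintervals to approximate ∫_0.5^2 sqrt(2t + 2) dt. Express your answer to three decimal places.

Δt = (2 − 0.5)/5 = 0.3.
Midpoints: 0.65, 0.95, 1.25, 1.55, 1.85.
f(0.65) ≈ 1.817, f(0.95) ≈ 1.975, f(1.25) ≈ 2.121, f(1.55) ≈ 2.258, f(1.85) ≈ 2.387.
Sum = Δt · [f(0.65) + f(0.95) + f(1.25) + f(1.55) + f(1.85)].
Sum ≈ 3.168.

3.168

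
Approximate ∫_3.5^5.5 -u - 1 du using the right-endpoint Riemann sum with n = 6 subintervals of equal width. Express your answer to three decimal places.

-11.333

Δu = (5.5 − 3.5)/6 = 1/3.
Right endpoints: 23/6, 25/6, 4.5, 29/6, 31/6, 5.5.
f(23/6) = -29/6, f(25/6) = -31/6, f(4.5) = -5.5, f(29/6) = -35/6, f(31/6) = -37/6, f(5.5) = -6.5.
Sum = Δu · [f(23/6) + f(25/6) + f(4.5) + ...].
Sum ≈ -11.333.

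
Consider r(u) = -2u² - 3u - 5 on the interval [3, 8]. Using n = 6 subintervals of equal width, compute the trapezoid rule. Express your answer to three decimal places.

-431.991

Δu = (8 − 3)/6 = 5/6.
r(3) = -32, r(23/6) = -413/9, r(14/3) = -563/9, r(5.5) = -82, r(19/3) = -938/9, r(43/6) = -1163/9, r(8) = -157.
T_6 = (Δu/2)·[r(u_0) + 2r(u_1) + ... + 2r(u_{5}) + r(u_6)].
Sum ≈ -431.991.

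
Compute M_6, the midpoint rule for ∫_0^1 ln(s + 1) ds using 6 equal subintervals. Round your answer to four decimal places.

Δs = (1 − 0)/6 = 1/6.
Midpoints: 1/12, 0.25, 5/12, 7/12, 0.75, 11/12.
f(1/12) ≈ 0.0800, f(0.25) ≈ 0.2231, f(5/12) ≈ 0.3483, f(7/12) ≈ 0.4595, f(0.75) ≈ 0.5596, f(11/12) ≈ 0.6506.
Sum = Δs · [f(1/12) + f(0.25) + f(5/12) + ...].
Sum ≈ 0.3869.

0.3869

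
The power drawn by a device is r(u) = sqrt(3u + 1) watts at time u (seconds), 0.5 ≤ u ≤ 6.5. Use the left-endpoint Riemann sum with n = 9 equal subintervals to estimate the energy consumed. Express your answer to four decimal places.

18.7429

Δu = (6.5 − 0.5)/9 = 2/3.
Left endpoints: 0.5, 7/6, 11/6, 2.5, 19/6, 23/6, 4.5, 31/6, 35/6.
r(0.5) ≈ 1.5811, r(7/6) ≈ 2.1213, r(11/6) ≈ 2.5495, r(2.5) ≈ 2.9155, r(19/6) ≈ 3.2404, r(23/6) ≈ 3.5355, r(4.5) ≈ 3.8079, r(31/6) ≈ 4.0620, r(35/6) ≈ 4.3012.
Sum = Δu · [r(0.5) + r(7/6) + r(11/6) + ...].
Sum ≈ 18.7429.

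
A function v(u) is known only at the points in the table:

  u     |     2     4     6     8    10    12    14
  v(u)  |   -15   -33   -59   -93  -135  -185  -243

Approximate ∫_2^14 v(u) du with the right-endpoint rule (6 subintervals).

Δu = 2.
Sum = 2·[(-33) + (-59) + (-93) + (-135) + (-185) + (-243)] = -1496.

-1496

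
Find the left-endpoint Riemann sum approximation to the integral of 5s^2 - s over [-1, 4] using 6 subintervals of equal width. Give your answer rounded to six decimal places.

74.560185

Δs = (4 − (-1))/6 = 5/6.
Left endpoints: -1, -1/6, 2/3, 1.5, 7/3, 19/6.
f(-1) = 6, f(-1/6) = 11/36, f(2/3) = 14/9, f(1.5) = 9.75, f(7/3) = 224/9, f(19/6) = 1691/36.
Sum = Δs · [f(-1) + f(-1/6) + f(2/3) + ...].
Sum ≈ 74.560185.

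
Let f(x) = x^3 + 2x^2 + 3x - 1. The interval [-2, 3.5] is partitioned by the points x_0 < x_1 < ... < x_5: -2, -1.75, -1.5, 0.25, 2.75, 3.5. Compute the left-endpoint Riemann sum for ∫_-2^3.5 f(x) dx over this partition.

21.328125

Subinterval widths: 0.25, 0.25, 1.75, 2.5, 0.75.
Left endpoints: -2, -1.75, -1.5, 0.25, 2.75.
f(-2) = -7, f(-1.75) = -5.484375, f(-1.5) = -4.375, f(0.25) = -0.109375, f(2.75) = 43.171875.
Sum = Σ Δx_i · f(x_i).
Sum = 21.328125.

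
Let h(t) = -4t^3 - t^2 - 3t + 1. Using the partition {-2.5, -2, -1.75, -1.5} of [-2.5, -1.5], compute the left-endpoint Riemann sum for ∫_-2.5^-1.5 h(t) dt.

Subinterval widths: 0.5, 0.25, 0.25.
Left endpoints: -2.5, -2, -1.75.
h(-2.5) = 64.75, h(-2) = 35, h(-1.75) = 24.625.
Sum = Σ Δt_i · h(t_i).
Sum = 47.28125.

47.28125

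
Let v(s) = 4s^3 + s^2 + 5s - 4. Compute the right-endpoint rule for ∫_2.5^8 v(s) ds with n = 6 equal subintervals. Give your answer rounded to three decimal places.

5343.161

Δs = (8 − 2.5)/6 = 11/12.
Right endpoints: 41/12, 13/3, 5.25, 37/6, 85/12, 8.
v(41/12) = 4976/27, v(13/3) = 9772/27, v(5.25) = 628.625, v(37/6) = 108311/108, v(85/12) = 162343/108, v(8) = 2148.
Sum = Δs · [v(41/12) + v(13/3) + v(5.25) + ...].
Sum ≈ 5343.161.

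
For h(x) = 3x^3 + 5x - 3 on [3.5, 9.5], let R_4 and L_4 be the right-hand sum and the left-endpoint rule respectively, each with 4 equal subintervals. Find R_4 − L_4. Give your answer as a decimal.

3710.25

R_4 = 8160.
L_4 = 4449.75.
R_4 − L_4 = 3710.25.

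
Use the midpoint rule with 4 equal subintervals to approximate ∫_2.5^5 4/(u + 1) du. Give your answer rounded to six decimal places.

Δu = (5 − 2.5)/4 = 0.625.
Midpoints: 2.8125, 3.4375, 4.0625, 4.6875.
f(2.8125) = 64/61, f(3.4375) = 64/71, f(4.0625) = 64/81, f(4.6875) = 64/91.
Sum = Δu · [f(2.8125) + f(3.4375) + f(4.0625) + f(4.6875)].
Sum ≈ 2.152506.

2.152506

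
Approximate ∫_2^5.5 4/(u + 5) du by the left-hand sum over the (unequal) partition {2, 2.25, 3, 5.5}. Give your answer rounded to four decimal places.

1.8067

Subinterval widths: 0.25, 0.75, 2.5.
Left endpoints: 2, 2.25, 3.
f(2) = 4/7, f(2.25) = 16/29, f(3) = 0.5.
Sum = Σ Δu_i · f(u_i).
Sum ≈ 1.8067.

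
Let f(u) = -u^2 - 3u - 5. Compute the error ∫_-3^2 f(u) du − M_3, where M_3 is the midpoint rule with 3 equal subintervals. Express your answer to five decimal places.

-1.15741

Exact integral: ∫_-3^2 f(u) du ≈ -29.1666667.
M_3 ≈ -28.0092593.
Error ≈ -29.1666667 − (-28.0092593) ≈ -1.15741.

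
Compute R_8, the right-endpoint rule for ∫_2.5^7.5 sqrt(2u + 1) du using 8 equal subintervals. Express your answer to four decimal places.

Δu = (7.5 − 2.5)/8 = 0.625.
Right endpoints: 3.125, 3.75, 4.375, 5, 5.625, 6.25, 6.875, 7.5.
f(3.125) ≈ 2.6926, f(3.75) ≈ 2.9155, f(4.375) ≈ 3.1225, f(5) ≈ 3.3166, f(5.625) ≈ 3.5000, f(6.25) ≈ 3.6742, f(6.875) ≈ 3.8406, f(7.5) ≈ 4.0000.
Sum = Δu · [f(3.125) + f(3.75) + f(4.375) + ...].
Sum ≈ 16.9137.

16.9137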